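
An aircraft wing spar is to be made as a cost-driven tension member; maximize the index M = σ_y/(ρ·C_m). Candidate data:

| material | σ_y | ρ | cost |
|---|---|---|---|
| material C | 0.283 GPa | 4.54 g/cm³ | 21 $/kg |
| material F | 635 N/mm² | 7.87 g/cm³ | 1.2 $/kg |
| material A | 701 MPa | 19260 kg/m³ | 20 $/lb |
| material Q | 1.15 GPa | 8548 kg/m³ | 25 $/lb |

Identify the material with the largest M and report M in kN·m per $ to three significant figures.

material F, M = 67.2 kN·m per $

After converting to SI:
  material C: σ_y = 283.0 MPa, ρ = 4540 kg/m³, cost = 21.00 $/kg
  material F: σ_y = 635.0 MPa, ρ = 7870 kg/m³, cost = 1.200 $/kg
  material A: σ_y = 701.0 MPa, ρ = 19260 kg/m³, cost = 44.09 $/kg
  material Q: σ_y = 1150 MPa, ρ = 8548 kg/m³, cost = 55.11 $/kg
  material F: M = 67.2 kN·m per $
  material C: M = 2.97 kN·m per $
  material Q: M = 2.44 kN·m per $
  material A: M = 0.825 kN·m per $
The maximum is for material F.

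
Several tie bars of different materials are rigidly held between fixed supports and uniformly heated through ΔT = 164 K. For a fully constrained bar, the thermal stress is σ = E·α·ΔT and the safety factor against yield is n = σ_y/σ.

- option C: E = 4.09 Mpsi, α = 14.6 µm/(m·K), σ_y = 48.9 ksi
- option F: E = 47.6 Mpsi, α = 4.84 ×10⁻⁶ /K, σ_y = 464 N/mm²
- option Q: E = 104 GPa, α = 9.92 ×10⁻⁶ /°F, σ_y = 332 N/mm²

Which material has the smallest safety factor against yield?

With everything in SI (GPa, ×10⁻⁶/K, MPa):
  option C: E = 28.20, α = 14.6, σ_y = 337.2 → σ = 67.5 MPa, n = 4.99
  option F: E = 328.2, α = 4.84, σ_y = 464.0 → σ = 261 MPa, n = 1.78
  option Q: E = 104.0, α = 17.9, σ_y = 332.0 → σ = 305 MPa, n = 1.09
Smallest n: option Q with n = 1.09.

option Q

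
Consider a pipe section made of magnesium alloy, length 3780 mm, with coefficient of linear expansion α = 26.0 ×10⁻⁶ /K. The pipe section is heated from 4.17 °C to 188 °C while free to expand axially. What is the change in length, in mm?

18.1 mm

ΔT = 188 − 4.17 = 183.8 K.
ΔL = α·L₀·ΔT = 26.0×10⁻⁶ × 3780 mm × 183.8 K = 18.1 mm.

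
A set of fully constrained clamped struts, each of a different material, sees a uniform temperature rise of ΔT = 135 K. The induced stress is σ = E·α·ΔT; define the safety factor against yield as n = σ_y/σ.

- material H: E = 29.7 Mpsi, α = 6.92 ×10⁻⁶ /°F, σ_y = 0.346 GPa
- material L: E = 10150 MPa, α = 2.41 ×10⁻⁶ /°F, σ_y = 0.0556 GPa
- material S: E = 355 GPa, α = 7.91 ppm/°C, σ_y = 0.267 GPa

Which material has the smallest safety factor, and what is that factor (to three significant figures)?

material S, n = 0.704

With everything in SI (GPa, ×10⁻⁶/K, MPa):
  material H: E = 204.8, α = 12.5, σ_y = 346.0 → σ = 344 MPa, n = 1.00
  material L: E = 10.15, α = 4.34, σ_y = 55.60 → σ = 5.94 MPa, n = 9.35
  material S: E = 355.0, α = 7.91, σ_y = 267.0 → σ = 379 MPa, n = 0.704
The minimum is material S at n = 0.704.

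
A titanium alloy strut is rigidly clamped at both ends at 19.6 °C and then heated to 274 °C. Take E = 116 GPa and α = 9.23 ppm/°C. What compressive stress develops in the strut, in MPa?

ΔT = 254.4 K. Constrained thermal stress σ = E·α·ΔT = 116.0×10³ MPa × 9.23×10⁻⁶ × 254.4 = 272 MPa (compressive).

272 MPa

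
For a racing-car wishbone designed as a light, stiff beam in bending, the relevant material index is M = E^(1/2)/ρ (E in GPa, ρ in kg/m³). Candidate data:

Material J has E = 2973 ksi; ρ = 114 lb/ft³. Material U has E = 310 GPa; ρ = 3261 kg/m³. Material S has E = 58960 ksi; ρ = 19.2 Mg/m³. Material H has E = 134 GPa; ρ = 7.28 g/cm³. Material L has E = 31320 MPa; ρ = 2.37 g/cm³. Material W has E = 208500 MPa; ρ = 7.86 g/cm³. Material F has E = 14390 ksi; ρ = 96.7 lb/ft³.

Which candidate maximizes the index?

In SI units:
  material J: E = 20.50 GPa, ρ = 1826 kg/m³
  material U: E = 310.0 GPa, ρ = 3261 kg/m³
  material S: E = 406.5 GPa, ρ = 19200 kg/m³
  material H: E = 134.0 GPa, ρ = 7280 kg/m³
  material L: E = 31.32 GPa, ρ = 2370 kg/m³
  material W: E = 208.5 GPa, ρ = 7860 kg/m³
  material F: E = 99.22 GPa, ρ = 1549 kg/m³
  material F: M = 6.43×10⁻³
  material U: M = 5.40×10⁻³
  material J: M = 2.48×10⁻³
  material L: M = 2.36×10⁻³
  material W: M = 1.84×10⁻³
  material H: M = 1.59×10⁻³
  material S: M = 1.05×10⁻³
Highest index: material F.

material F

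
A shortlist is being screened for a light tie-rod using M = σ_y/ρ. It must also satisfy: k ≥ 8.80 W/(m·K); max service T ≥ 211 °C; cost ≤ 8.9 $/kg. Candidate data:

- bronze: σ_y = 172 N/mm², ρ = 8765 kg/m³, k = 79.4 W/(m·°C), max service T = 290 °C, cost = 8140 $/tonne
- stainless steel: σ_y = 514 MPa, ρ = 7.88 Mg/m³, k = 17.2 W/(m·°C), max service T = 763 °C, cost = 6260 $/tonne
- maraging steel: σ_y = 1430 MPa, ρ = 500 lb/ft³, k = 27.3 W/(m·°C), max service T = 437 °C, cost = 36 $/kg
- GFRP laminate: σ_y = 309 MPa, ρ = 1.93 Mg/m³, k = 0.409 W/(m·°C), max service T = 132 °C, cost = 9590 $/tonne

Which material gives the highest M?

stainless steel

Screen on constraints: k ≥ 8.80 W/(m·K); max service T ≥ 211 °C; cost ≤ 8.9 $/kg. Survivors: bronze, stainless steel.
Convert each candidate to consistent units, then evaluate M:
  bronze: σ_y = 172.0 MPa, ρ = 8765 kg/m³
  stainless steel: σ_y = 514.0 MPa, ρ = 7880 kg/m³
  stainless steel: M = 65.2 kN·m/kg
  bronze: M = 19.6 kN·m/kg
Stainless steel has the largest M.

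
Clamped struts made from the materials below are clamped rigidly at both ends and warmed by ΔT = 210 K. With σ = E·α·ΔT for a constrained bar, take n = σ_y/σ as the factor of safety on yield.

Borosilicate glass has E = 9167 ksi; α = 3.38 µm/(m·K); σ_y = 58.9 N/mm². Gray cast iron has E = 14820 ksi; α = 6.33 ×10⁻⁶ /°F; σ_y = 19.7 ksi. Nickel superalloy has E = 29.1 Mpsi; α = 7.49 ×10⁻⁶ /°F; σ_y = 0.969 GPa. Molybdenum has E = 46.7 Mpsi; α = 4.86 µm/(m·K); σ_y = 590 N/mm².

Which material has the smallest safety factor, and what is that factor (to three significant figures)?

gray cast iron, n = 0.556

With everything in SI (GPa, ×10⁻⁶/K, MPa):
  borosilicate glass: E = 63.20, α = 3.38, σ_y = 58.90 → σ = 44.9 MPa, n = 1.31
  gray cast iron: E = 102.2, α = 11.4, σ_y = 135.8 → σ = 244 MPa, n = 0.556
  nickel superalloy: E = 200.6, α = 13.5, σ_y = 969.0 → σ = 568 MPa, n = 1.71
  molybdenum: E = 322.0, α = 4.86, σ_y = 590.0 → σ = 329 MPa, n = 1.80
The minimum is gray cast iron at n = 0.556.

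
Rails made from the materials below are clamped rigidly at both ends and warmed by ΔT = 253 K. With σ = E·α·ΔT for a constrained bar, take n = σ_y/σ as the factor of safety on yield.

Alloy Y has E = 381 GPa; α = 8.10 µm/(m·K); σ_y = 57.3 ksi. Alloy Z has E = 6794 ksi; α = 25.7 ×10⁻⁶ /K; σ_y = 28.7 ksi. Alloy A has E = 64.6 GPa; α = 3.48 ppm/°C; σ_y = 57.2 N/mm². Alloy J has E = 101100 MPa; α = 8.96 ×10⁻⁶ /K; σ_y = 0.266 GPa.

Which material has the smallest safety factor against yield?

Per material, after unit conversion:
  alloy Y: E = 381.0, α = 8.10, σ_y = 395.1 → σ = 781 MPa, n = 0.506
  alloy Z: E = 46.84, α = 25.7, σ_y = 197.9 → σ = 305 MPa, n = 0.650
  alloy A: E = 64.60, α = 3.48, σ_y = 57.20 → σ = 56.9 MPa, n = 1.01
  alloy J: E = 101.1, α = 8.96, σ_y = 266.0 → σ = 229 MPa, n = 1.16
Smallest n: alloy Y with n = 0.506.

alloy Y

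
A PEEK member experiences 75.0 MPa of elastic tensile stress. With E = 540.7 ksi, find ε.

0.0201

E = 540.7 ksi = 3.728 GPa = 3728 MPa.
ε = σ/E = 75.0 / 3728 = 0.0201.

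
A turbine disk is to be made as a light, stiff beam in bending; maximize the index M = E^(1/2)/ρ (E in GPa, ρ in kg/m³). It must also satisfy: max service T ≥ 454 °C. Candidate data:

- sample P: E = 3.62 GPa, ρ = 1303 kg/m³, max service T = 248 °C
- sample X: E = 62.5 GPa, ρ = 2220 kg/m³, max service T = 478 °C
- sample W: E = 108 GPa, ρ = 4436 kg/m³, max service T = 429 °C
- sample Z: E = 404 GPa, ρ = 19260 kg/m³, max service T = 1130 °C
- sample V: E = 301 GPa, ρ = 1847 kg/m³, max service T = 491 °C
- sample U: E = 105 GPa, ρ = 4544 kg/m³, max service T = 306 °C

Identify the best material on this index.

Screen on constraints: max service T ≥ 454 °C. Survivors: sample X, sample Z, sample V.
Computing M directly (units already consistent):
  sample V: M = 9.39×10⁻³
  sample X: M = 3.56×10⁻³
  sample Z: M = 1.04×10⁻³
The maximum is for sample V.

sample V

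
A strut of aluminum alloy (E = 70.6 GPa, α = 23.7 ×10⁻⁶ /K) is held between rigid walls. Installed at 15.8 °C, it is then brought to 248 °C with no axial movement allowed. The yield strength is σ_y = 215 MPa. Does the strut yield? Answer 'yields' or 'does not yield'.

yields

ΔT = 232.2 K. Constrained thermal stress σ = E·α·ΔT = 70.60×10³ MPa × 23.7×10⁻⁶ × 232.2 = 389 MPa (compressive).
Compare to σ_y = 215 MPa: σ ≥ σ_y, so it yields.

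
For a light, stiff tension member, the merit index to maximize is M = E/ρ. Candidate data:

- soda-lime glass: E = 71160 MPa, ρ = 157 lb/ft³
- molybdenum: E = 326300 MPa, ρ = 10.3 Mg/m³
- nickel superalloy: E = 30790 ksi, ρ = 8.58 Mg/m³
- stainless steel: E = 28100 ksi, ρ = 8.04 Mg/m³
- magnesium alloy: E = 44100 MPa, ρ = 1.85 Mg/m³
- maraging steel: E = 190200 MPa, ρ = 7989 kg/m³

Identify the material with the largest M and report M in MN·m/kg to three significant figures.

molybdenum, M = 31.7 MN·m/kg

Normalizing units and computing the index:
  soda-lime glass: E = 71.16 GPa, ρ = 2515 kg/m³
  molybdenum: E = 326.3 GPa, ρ = 10300 kg/m³
  nickel superalloy: E = 212.3 GPa, ρ = 8580 kg/m³
  stainless steel: E = 193.7 GPa, ρ = 8040 kg/m³
  magnesium alloy: E = 44.10 GPa, ρ = 1850 kg/m³
  maraging steel: E = 190.2 GPa, ρ = 7989 kg/m³
  molybdenum: M = 31.7 MN·m/kg
  soda-lime glass: M = 28.3 MN·m/kg
  nickel superalloy: M = 24.7 MN·m/kg
  stainless steel: M = 24.1 MN·m/kg
  magnesium alloy: M = 23.8 MN·m/kg
  maraging steel: M = 23.8 MN·m/kg
Molybdenum ranks first.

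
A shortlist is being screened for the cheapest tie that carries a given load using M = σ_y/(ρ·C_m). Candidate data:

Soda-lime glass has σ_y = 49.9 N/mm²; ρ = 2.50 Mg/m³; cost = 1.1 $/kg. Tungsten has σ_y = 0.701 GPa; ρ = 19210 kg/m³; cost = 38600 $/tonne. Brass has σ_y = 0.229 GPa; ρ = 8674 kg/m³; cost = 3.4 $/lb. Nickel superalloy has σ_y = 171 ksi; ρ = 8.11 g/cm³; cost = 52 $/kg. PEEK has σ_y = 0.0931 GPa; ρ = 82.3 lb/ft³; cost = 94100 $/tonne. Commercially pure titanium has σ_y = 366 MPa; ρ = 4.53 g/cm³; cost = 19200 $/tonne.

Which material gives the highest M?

Convert each candidate to consistent units, then evaluate M:
  soda-lime glass: σ_y = 49.90 MPa, ρ = 2500 kg/m³, cost = 1.100 $/kg
  tungsten: σ_y = 701.0 MPa, ρ = 19210 kg/m³, cost = 38.60 $/kg
  brass: σ_y = 229.0 MPa, ρ = 8674 kg/m³, cost = 7.496 $/kg
  nickel superalloy: σ_y = 1179 MPa, ρ = 8110 kg/m³, cost = 52.00 $/kg
  PEEK: σ_y = 93.10 MPa, ρ = 1318 kg/m³, cost = 94.10 $/kg
  commercially pure titanium: σ_y = 366.0 MPa, ρ = 4530 kg/m³, cost = 19.20 $/kg
  soda-lime glass: M = 18.1 kN·m per $
  commercially pure titanium: M = 4.21 kN·m per $
  brass: M = 3.52 kN·m per $
  nickel superalloy: M = 2.80 kN·m per $
  tungsten: M = 0.945 kN·m per $
  PEEK: M = 0.750 kN·m per $
The maximum is for soda-lime glass.

soda-lime glass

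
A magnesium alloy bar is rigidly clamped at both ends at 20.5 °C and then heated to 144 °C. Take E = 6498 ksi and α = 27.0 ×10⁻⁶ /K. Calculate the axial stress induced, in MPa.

149 MPa

E = 6498 ksi = 44.80 GPa.
ΔT = 123.5 K. Constrained thermal stress σ = E·α·ΔT = 44.80×10³ MPa × 27.0×10⁻⁶ × 123.5 = 149 MPa (compressive).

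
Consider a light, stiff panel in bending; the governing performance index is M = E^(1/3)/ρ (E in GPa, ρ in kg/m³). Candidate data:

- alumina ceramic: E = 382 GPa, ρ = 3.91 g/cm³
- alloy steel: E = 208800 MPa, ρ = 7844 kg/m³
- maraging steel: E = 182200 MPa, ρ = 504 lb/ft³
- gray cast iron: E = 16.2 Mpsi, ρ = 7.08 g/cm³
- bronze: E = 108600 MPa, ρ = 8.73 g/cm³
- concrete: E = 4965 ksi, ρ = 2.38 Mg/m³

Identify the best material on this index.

Normalizing units and computing the index:
  alumina ceramic: E = 382.0 GPa, ρ = 3910 kg/m³
  alloy steel: E = 208.8 GPa, ρ = 7844 kg/m³
  maraging steel: E = 182.2 GPa, ρ = 8073 kg/m³
  gray cast iron: E = 111.7 GPa, ρ = 7080 kg/m³
  bronze: E = 108.6 GPa, ρ = 8730 kg/m³
  concrete: E = 34.23 GPa, ρ = 2380 kg/m³
  alumina ceramic: M = 1.86×10⁻³
  concrete: M = 1.36×10⁻³
  alloy steel: M = 0.756×10⁻³
  maraging steel: M = 0.702×10⁻³
  gray cast iron: M = 0.680×10⁻³
  bronze: M = 0.547×10⁻³
Alumina ceramic ranks first.

alumina ceramic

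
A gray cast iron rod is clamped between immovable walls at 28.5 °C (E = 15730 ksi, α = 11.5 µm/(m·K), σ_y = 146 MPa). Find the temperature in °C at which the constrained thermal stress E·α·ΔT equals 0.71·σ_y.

E = 15730 ksi = 108.5 GPa.
E·α·ΔT = 103.7 MPa ⇒ ΔT = 103.7 / (108.5×10³ × 11.5×10⁻⁶) = 83.11 K.
T = 28.5 + 83.11 = 111.6 °C.

112 °C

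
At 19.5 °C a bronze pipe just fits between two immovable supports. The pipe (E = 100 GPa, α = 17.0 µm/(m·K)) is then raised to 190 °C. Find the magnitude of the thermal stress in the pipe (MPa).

290 MPa

ΔT = 170.5 K. Constrained thermal stress σ = E·α·ΔT = 100.0×10³ MPa × 17.0×10⁻⁶ × 170.5 = 290 MPa (compressive).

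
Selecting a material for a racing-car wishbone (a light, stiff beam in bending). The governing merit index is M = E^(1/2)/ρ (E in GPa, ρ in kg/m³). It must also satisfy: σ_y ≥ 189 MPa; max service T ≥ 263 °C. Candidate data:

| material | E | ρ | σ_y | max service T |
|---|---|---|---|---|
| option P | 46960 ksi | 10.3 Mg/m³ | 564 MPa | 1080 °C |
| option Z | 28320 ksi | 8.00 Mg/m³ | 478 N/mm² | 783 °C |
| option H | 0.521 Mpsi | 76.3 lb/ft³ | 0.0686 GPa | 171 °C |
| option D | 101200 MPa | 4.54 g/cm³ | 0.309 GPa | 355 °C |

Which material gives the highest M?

option D

Screen on constraints: σ_y ≥ 189 MPa; max service T ≥ 263 °C. Survivors: option P, option Z, option D.
After converting to SI:
  option P: E = 323.8 GPa, ρ = 10300 kg/m³
  option Z: E = 195.3 GPa, ρ = 8000 kg/m³
  option D: E = 101.2 GPa, ρ = 4540 kg/m³
  option D: M = 2.22×10⁻³
  option P: M = 1.75×10⁻³
  option Z: M = 1.75×10⁻³
Option D ranks first.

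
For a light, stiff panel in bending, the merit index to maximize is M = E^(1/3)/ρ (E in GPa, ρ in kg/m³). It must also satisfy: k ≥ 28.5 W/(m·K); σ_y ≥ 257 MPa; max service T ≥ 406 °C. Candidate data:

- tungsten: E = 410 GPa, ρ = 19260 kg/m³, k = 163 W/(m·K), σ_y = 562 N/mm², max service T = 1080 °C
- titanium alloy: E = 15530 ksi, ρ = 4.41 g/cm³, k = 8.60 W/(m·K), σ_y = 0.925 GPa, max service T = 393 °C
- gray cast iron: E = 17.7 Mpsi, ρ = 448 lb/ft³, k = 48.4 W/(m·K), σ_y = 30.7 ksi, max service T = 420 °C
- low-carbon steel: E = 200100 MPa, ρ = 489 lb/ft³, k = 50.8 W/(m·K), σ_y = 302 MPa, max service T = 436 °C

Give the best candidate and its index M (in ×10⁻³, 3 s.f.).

Screen on constraints: k ≥ 28.5 W/(m·K); σ_y ≥ 257 MPa; max service T ≥ 406 °C. Survivors: tungsten, low-carbon steel.
In SI units:
  tungsten: E = 410.0 GPa, ρ = 19260 kg/m³
  low-carbon steel: E = 200.1 GPa, ρ = 7833 kg/m³
  low-carbon steel: M = 0.747×10⁻³
  tungsten: M = 0.386×10⁻³
Low-carbon steel ranks first.

low-carbon steel, M = 0.747×10⁻³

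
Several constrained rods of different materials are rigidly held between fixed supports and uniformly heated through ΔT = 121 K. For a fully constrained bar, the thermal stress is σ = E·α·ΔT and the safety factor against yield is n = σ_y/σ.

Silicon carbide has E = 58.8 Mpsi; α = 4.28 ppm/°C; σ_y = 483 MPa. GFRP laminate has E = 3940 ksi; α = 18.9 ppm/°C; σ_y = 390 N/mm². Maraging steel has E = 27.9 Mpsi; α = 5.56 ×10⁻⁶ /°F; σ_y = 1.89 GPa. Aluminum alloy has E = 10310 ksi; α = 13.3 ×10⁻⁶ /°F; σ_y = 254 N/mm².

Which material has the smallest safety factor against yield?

aluminum alloy

In consistent units (E in GPa, α in ×10⁻⁶/K, σ_y in MPa):
  silicon carbide: E = 405.4, α = 4.28, σ_y = 483.0 → σ = 210 MPa, n = 2.30
  GFRP laminate: E = 27.17, α = 18.9, σ_y = 390.0 → σ = 62.1 MPa, n = 6.28
  maraging steel: E = 192.4, α = 10.0, σ_y = 1890 → σ = 233 MPa, n = 8.11
  aluminum alloy: E = 71.08, α = 23.9, σ_y = 254.0 → σ = 206 MPa, n = 1.23
The minimum is aluminum alloy at n = 1.23.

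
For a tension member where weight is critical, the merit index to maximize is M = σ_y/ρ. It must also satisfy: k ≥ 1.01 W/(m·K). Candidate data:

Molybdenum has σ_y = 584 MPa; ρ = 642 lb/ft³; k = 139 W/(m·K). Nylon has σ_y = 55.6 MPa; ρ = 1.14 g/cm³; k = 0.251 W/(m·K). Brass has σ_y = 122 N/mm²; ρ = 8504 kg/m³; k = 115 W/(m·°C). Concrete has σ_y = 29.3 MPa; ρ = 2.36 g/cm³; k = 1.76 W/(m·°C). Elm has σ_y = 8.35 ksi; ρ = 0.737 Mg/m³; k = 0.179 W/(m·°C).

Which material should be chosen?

molybdenum

Screen on constraints: k ≥ 1.01 W/(m·K). Survivors: molybdenum, brass, concrete.
Convert each candidate to consistent units, then evaluate M:
  molybdenum: σ_y = 584.0 MPa, ρ = 10280 kg/m³
  brass: σ_y = 122.0 MPa, ρ = 8504 kg/m³
  concrete: σ_y = 29.30 MPa, ρ = 2360 kg/m³
  molybdenum: M = 56.8 kN·m/kg
  brass: M = 14.3 kN·m/kg
  concrete: M = 12.4 kN·m/kg
The maximum is for molybdenum.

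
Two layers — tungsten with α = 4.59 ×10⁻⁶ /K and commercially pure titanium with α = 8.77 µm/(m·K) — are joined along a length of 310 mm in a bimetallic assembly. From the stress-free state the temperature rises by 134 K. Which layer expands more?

commercially pure titanium

α(tungsten) = 4.59×10⁻⁶/K vs α(commercially pure titanium) = 8.77×10⁻⁶/K.
Higher α expands more for the same ΔT: commercially pure titanium.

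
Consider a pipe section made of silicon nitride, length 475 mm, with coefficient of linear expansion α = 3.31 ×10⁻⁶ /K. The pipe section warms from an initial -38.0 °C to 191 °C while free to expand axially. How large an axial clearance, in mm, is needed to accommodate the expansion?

ΔT = 191 − (-38.0) = 229.0 K.
ΔL = α·L₀·ΔT = 3.31×10⁻⁶ × 475 mm × 229.0 K = 0.360 mm.

0.360 mm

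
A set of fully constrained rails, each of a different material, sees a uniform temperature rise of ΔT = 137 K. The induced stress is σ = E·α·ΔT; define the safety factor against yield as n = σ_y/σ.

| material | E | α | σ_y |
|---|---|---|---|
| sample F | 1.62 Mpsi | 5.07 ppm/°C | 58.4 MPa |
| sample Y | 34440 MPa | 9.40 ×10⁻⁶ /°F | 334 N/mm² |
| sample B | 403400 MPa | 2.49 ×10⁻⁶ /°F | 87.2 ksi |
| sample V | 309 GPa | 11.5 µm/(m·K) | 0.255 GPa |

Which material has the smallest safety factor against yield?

Converting E to GPa, α to ×10⁻⁶/K, σ_y to MPa, then σ and n for each:
  sample F: E = 11.17, α = 5.07, σ_y = 58.40 → σ = 7.76 MPa, n = 7.53
  sample Y: E = 34.44, α = 16.9, σ_y = 334.0 → σ = 79.8 MPa, n = 4.18
  sample B: E = 403.4, α = 4.48, σ_y = 601.2 → σ = 248 MPa, n = 2.43
  sample V: E = 309.0, α = 11.5, σ_y = 255.0 → σ = 487 MPa, n = 0.524
The minimum is sample V at n = 0.524.

sample V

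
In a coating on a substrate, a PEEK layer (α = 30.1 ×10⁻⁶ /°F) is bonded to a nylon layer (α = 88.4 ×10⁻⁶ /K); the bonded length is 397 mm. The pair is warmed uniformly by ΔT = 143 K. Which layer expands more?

nylon

PEEK: α = 30.1×10⁻⁶/°F × 9/5 = 54.2×10⁻⁶/K.
α(PEEK) = 54.2×10⁻⁶/K vs α(nylon) = 88.4×10⁻⁶/K.
Higher α expands more for the same ΔT: nylon.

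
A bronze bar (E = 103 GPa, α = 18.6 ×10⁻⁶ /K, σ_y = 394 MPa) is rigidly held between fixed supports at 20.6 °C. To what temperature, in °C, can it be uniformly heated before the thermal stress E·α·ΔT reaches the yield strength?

226 °C

E·α·ΔT = 394.0 MPa ⇒ ΔT = 394.0 / (103.0×10³ × 18.6×10⁻⁶) = 205.7 K.
T = 20.6 + 205.7 = 226.3 °C.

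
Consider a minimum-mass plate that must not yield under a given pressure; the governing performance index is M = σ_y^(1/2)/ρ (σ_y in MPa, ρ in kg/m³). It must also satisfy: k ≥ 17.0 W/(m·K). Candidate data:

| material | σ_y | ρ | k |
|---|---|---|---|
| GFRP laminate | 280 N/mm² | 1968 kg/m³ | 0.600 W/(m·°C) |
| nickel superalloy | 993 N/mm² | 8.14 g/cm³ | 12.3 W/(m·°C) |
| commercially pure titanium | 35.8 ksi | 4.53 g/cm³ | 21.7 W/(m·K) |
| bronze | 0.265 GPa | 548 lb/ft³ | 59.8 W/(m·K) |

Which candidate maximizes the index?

Screen on constraints: k ≥ 17.0 W/(m·K). Survivors: commercially pure titanium, bronze.
Normalizing units and computing the index:
  commercially pure titanium: σ_y = 246.8 MPa, ρ = 4530 kg/m³
  bronze: σ_y = 265.0 MPa, ρ = 8778 kg/m³
  commercially pure titanium: M = 3.47×10⁻³
  bronze: M = 1.85×10⁻³
Commercially pure titanium ranks first.

commercially pure titanium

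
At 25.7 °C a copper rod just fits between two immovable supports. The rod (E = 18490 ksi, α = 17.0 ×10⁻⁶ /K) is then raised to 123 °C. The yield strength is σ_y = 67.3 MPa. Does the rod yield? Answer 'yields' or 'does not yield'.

E = 18490 ksi = 127.5 GPa.
ΔT = 97.30 K. Constrained thermal stress σ = E·α·ΔT = 127.5×10³ MPa × 17.0×10⁻⁶ × 97.30 = 211 MPa (compressive).
Compare to σ_y = 67.3 MPa: σ ≥ σ_y, so it yields.

yields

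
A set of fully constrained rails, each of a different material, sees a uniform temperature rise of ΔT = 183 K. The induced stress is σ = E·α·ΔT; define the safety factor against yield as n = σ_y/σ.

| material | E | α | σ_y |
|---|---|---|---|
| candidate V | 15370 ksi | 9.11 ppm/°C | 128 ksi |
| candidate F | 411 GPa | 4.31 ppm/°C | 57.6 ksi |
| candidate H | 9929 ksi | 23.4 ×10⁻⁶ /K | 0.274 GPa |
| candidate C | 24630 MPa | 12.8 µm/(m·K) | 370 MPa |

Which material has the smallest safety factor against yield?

Per material, after unit conversion:
  candidate V: E = 106.0, α = 9.11, σ_y = 882.5 → σ = 177 MPa, n = 5.00
  candidate F: E = 411.0, α = 4.31, σ_y = 397.1 → σ = 324 MPa, n = 1.23
  candidate H: E = 68.46, α = 23.4, σ_y = 274.0 → σ = 293 MPa, n = 0.935
  candidate C: E = 24.63, α = 12.8, σ_y = 370.0 → σ = 57.7 MPa, n = 6.41
Candidate H has the lowest safety factor, n = 0.935.

candidate H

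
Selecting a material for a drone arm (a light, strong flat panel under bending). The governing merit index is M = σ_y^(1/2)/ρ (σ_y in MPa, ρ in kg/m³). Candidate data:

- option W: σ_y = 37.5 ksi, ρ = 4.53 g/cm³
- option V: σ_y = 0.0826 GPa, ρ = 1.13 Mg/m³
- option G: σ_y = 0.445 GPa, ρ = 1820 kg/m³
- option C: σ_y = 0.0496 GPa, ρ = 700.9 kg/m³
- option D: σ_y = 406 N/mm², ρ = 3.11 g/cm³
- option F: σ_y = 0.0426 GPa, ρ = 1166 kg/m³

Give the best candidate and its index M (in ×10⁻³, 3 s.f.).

option G, M = 11.6×10⁻³

Normalizing units and computing the index:
  option W: σ_y = 258.6 MPa, ρ = 4530 kg/m³
  option V: σ_y = 82.60 MPa, ρ = 1130 kg/m³
  option G: σ_y = 445.0 MPa, ρ = 1820 kg/m³
  option C: σ_y = 49.60 MPa, ρ = 700.9 kg/m³
  option D: σ_y = 406.0 MPa, ρ = 3110 kg/m³
  option F: σ_y = 42.60 MPa, ρ = 1166 kg/m³
  option G: M = 11.6×10⁻³
  option C: M = 10.0×10⁻³
  option V: M = 8.04×10⁻³
  option D: M = 6.48×10⁻³
  option F: M = 5.60×10⁻³
  option W: M = 3.55×10⁻³
Highest index: option G.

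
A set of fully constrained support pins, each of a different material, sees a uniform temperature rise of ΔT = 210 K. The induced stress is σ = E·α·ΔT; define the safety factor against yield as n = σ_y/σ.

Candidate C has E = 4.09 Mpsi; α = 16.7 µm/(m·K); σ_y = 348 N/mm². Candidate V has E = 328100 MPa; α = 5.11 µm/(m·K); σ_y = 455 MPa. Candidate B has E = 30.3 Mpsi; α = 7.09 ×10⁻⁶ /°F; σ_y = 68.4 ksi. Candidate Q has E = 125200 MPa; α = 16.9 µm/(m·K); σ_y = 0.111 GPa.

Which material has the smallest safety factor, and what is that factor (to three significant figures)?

candidate Q, n = 0.250

In consistent units (E in GPa, α in ×10⁻⁶/K, σ_y in MPa):
  candidate C: E = 28.20, α = 16.7, σ_y = 348.0 → σ = 98.9 MPa, n = 3.52
  candidate V: E = 328.1, α = 5.11, σ_y = 455.0 → σ = 352 MPa, n = 1.29
  candidate B: E = 208.9, α = 12.8, σ_y = 471.6 → σ = 560 MPa, n = 0.842
  candidate Q: E = 125.2, α = 16.9, σ_y = 111.0 → σ = 444 MPa, n = 0.250
Candidate Q has the lowest safety factor, n = 0.250.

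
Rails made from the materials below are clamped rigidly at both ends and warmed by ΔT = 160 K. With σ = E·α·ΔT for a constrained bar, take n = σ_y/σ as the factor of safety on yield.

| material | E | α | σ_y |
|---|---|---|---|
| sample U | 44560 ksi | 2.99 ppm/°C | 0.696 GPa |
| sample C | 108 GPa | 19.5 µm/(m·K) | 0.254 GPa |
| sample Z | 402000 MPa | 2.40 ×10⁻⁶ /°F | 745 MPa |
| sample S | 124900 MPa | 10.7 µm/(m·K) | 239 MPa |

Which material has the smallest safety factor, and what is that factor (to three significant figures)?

Per material, after unit conversion:
  sample U: E = 307.2, α = 2.99, σ_y = 696.0 → σ = 147 MPa, n = 4.74
  sample C: E = 108.0, α = 19.5, σ_y = 254.0 → σ = 337 MPa, n = 0.754
  sample Z: E = 402.0, α = 4.32, σ_y = 745.0 → σ = 278 MPa, n = 2.68
  sample S: E = 124.9, α = 10.7, σ_y = 239.0 → σ = 214 MPa, n = 1.12
The minimum is sample C at n = 0.754.

sample C, n = 0.754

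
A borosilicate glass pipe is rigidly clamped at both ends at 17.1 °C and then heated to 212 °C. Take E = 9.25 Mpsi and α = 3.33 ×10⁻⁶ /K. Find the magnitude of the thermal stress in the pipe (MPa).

E = 9.25 Mpsi = 63.78 GPa.
ΔT = 194.9 K. Constrained thermal stress σ = E·α·ΔT = 63.78×10³ MPa × 3.33×10⁻⁶ × 194.9 = 41.4 MPa (compressive).

41.4 MPa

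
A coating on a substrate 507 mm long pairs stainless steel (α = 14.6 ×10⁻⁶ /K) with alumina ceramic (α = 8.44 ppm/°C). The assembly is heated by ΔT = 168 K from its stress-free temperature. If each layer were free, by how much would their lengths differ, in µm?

525 µm

Δα = |14.6 − 8.44|×10⁻⁶/K = 6.16×10⁻⁶/K.
ΔL_mismatch = Δα·L·ΔT = 6.16×10⁻⁶ × 507.0 mm × 168.0 K = 525 µm.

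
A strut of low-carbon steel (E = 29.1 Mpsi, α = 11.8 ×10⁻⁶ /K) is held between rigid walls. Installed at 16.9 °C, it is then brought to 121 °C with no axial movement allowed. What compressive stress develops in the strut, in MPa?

E = 29.1 Mpsi = 200.6 GPa.
ΔT = 104.1 K. Constrained thermal stress σ = E·α·ΔT = 200.6×10³ MPa × 11.8×10⁻⁶ × 104.1 = 246 MPa (compressive).

246 MPa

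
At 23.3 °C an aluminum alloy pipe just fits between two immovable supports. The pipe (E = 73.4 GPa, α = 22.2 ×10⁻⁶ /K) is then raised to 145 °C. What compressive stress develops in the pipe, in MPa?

198 MPa

ΔT = 121.7 K. Constrained thermal stress σ = E·α·ΔT = 73.40×10³ MPa × 22.2×10⁻⁶ × 121.7 = 198 MPa (compressive).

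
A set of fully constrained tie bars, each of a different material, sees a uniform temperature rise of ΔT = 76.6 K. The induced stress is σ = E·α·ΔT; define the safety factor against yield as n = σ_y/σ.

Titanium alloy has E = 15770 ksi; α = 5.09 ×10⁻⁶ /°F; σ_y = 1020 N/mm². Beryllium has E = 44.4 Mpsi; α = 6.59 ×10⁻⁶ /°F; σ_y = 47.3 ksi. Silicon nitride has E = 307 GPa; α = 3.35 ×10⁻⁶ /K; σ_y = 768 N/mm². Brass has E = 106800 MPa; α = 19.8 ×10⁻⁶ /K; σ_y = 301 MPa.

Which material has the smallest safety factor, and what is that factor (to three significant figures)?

beryllium, n = 1.17

With everything in SI (GPa, ×10⁻⁶/K, MPa):
  titanium alloy: E = 108.7, α = 9.16, σ_y = 1020 → σ = 76.3 MPa, n = 13.4
  beryllium: E = 306.1, α = 11.9, σ_y = 326.1 → σ = 278 MPa, n = 1.17
  silicon nitride: E = 307.0, α = 3.35, σ_y = 768.0 → σ = 78.8 MPa, n = 9.75
  brass: E = 106.8, α = 19.8, σ_y = 301.0 → σ = 162 MPa, n = 1.86
Smallest n: beryllium with n = 1.17.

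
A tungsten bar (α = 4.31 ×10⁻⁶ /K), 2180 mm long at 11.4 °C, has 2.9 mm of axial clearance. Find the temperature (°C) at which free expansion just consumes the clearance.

320 °C

α·L₀·ΔT = 2.9 mm ⇒ ΔT = 2.9 / (4.31×10⁻⁶ × 2180.0) = 308.6 K.
T = 11.4 + 308.6 = 320.0 °C.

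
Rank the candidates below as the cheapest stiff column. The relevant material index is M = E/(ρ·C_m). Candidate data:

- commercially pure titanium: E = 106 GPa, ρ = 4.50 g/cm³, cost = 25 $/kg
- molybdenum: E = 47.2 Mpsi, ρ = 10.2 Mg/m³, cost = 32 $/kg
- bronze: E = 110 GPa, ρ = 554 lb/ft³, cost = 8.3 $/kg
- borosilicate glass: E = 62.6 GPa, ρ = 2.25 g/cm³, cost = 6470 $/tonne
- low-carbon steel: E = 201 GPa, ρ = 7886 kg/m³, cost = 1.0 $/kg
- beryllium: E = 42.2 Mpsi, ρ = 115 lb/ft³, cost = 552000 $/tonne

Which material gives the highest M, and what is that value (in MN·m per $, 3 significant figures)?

low-carbon steel, M = 25.5 MN·m per $

In SI units:
  commercially pure titanium: E = 106.0 GPa, ρ = 4500 kg/m³, cost = 25.00 $/kg
  molybdenum: E = 325.4 GPa, ρ = 10200 kg/m³, cost = 32.00 $/kg
  bronze: E = 110.0 GPa, ρ = 8874 kg/m³, cost = 8.300 $/kg
  borosilicate glass: E = 62.60 GPa, ρ = 2250 kg/m³, cost = 6.470 $/kg
  low-carbon steel: E = 201.0 GPa, ρ = 7886 kg/m³, cost = 1.000 $/kg
  beryllium: E = 291.0 GPa, ρ = 1842 kg/m³, cost = 552.0 $/kg
  low-carbon steel: M = 25.5 MN·m per $
  borosilicate glass: M = 4.30 MN·m per $
  bronze: M = 1.49 MN·m per $
  molybdenum: M = 0.997 MN·m per $
  commercially pure titanium: M = 0.942 MN·m per $
  beryllium: M = 0.286 MN·m per $
Low-carbon steel ranks first.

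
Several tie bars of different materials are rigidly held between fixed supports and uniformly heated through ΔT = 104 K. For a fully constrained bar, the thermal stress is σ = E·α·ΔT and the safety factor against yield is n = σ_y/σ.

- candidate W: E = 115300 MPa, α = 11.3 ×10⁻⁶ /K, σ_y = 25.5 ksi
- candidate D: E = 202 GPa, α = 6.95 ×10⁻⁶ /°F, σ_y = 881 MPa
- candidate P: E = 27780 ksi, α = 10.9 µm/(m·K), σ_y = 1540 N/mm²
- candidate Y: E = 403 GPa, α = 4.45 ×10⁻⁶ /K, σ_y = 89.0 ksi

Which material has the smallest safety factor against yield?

Per material, after unit conversion:
  candidate W: E = 115.3, α = 11.3, σ_y = 175.8 → σ = 136 MPa, n = 1.30
  candidate D: E = 202.0, α = 12.5, σ_y = 881.0 → σ = 263 MPa, n = 3.35
  candidate P: E = 191.5, α = 10.9, σ_y = 1540 → σ = 217 MPa, n = 7.09
  candidate Y: E = 403.0, α = 4.45, σ_y = 613.6 → σ = 187 MPa, n = 3.29
The minimum is candidate W at n = 1.30.

candidate W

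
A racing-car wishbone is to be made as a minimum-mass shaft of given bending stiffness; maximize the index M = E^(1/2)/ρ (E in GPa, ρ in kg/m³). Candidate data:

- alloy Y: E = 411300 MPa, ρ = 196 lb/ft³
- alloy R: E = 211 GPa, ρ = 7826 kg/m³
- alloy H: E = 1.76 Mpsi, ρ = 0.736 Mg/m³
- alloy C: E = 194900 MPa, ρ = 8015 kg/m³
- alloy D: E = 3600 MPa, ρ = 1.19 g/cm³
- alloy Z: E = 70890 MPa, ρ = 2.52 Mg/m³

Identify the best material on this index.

alloy Y

In SI units:
  alloy Y: E = 411.3 GPa, ρ = 3140 kg/m³
  alloy R: E = 211.0 GPa, ρ = 7826 kg/m³
  alloy H: E = 12.13 GPa, ρ = 736.0 kg/m³
  alloy C: E = 194.9 GPa, ρ = 8015 kg/m³
  alloy D: E = 3.600 GPa, ρ = 1190 kg/m³
  alloy Z: E = 70.89 GPa, ρ = 2520 kg/m³
  alloy Y: M = 6.46×10⁻³
  alloy H: M = 4.73×10⁻³
  alloy Z: M = 3.34×10⁻³
  alloy R: M = 1.86×10⁻³
  alloy C: M = 1.74×10⁻³
  alloy D: M = 1.59×10⁻³
Alloy Y has the largest M.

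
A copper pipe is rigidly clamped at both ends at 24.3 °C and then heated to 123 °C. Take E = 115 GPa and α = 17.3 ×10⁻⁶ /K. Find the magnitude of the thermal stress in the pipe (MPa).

196 MPa

ΔT = 98.70 K. Constrained thermal stress σ = E·α·ΔT = 115.0×10³ MPa × 17.3×10⁻⁶ × 98.70 = 196 MPa (compressive).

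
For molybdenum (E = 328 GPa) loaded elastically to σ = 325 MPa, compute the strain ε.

ε = σ/E = 325 / 328000 = 9.91×10⁻⁴.

9.91×10⁻⁴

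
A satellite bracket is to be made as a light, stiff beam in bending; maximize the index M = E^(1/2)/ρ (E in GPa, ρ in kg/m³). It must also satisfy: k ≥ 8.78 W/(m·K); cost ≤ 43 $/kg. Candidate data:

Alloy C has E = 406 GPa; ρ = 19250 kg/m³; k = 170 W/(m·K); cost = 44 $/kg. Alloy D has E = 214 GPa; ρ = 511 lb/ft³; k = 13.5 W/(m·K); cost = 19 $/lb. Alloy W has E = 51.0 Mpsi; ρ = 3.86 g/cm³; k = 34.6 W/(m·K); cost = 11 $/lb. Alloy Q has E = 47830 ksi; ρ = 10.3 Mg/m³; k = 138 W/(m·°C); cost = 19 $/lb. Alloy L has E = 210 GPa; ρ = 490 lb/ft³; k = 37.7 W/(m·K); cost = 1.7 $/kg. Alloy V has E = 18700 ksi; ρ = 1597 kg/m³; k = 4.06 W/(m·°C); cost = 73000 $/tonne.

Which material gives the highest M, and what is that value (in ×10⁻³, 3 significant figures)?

alloy W, M = 4.86×10⁻³

Screen on constraints: k ≥ 8.78 W/(m·K); cost ≤ 43 $/kg. Survivors: alloy D, alloy W, alloy Q, alloy L.
Normalizing units and computing the index:
  alloy D: E = 214.0 GPa, ρ = 8185 kg/m³
  alloy W: E = 351.6 GPa, ρ = 3860 kg/m³
  alloy Q: E = 329.8 GPa, ρ = 10300 kg/m³
  alloy L: E = 210.0 GPa, ρ = 7849 kg/m³
  alloy W: M = 4.86×10⁻³
  alloy L: M = 1.85×10⁻³
  alloy D: M = 1.79×10⁻³
  alloy Q: M = 1.76×10⁻³
The maximum is for alloy W.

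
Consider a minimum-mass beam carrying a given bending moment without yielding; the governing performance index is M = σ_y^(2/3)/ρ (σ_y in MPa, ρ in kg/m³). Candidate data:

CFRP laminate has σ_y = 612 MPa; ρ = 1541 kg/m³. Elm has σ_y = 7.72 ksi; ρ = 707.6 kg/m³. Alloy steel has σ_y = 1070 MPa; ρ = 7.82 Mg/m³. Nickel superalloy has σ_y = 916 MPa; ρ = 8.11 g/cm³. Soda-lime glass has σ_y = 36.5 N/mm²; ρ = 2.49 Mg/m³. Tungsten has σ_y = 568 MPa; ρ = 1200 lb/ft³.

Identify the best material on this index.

CFRP laminate

Normalizing units and computing the index:
  CFRP laminate: σ_y = 612.0 MPa, ρ = 1541 kg/m³
  elm: σ_y = 53.23 MPa, ρ = 707.6 kg/m³
  alloy steel: σ_y = 1070 MPa, ρ = 7820 kg/m³
  nickel superalloy: σ_y = 916.0 MPa, ρ = 8110 kg/m³
  soda-lime glass: σ_y = 36.50 MPa, ρ = 2490 kg/m³
  tungsten: σ_y = 568.0 MPa, ρ = 19220 kg/m³
  CFRP laminate: M = 46.8×10⁻³
  elm: M = 20.0×10⁻³
  alloy steel: M = 13.4×10⁻³
  nickel superalloy: M = 11.6×10⁻³
  soda-lime glass: M = 4.42×10⁻³
  tungsten: M = 3.57×10⁻³
The maximum is for CFRP laminate.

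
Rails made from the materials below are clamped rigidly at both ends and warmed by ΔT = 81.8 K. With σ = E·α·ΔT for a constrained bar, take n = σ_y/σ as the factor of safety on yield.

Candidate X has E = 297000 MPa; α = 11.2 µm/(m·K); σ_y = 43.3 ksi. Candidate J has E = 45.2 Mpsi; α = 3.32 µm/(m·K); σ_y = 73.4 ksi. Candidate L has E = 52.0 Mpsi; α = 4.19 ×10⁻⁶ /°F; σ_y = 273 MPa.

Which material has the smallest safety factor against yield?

candidate X

In consistent units (E in GPa, α in ×10⁻⁶/K, σ_y in MPa):
  candidate X: E = 297.0, α = 11.2, σ_y = 298.5 → σ = 272 MPa, n = 1.10
  candidate J: E = 311.6, α = 3.32, σ_y = 506.1 → σ = 84.6 MPa, n = 5.98
  candidate L: E = 358.5, α = 7.54, σ_y = 273.0 → σ = 221 MPa, n = 1.23
Candidate X has the lowest safety factor, n = 1.10.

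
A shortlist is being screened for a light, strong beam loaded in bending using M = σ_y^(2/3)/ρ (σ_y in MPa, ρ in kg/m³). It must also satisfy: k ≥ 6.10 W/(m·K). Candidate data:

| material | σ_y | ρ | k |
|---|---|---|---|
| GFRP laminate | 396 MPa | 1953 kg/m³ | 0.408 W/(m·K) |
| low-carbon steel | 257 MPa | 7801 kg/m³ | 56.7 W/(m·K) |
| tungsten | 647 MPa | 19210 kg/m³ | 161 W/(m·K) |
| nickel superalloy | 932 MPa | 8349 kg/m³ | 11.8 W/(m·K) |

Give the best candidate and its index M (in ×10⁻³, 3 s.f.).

Screen on constraints: k ≥ 6.10 W/(m·K). Survivors: low-carbon steel, tungsten, nickel superalloy.
Evaluate M for each candidate:
  nickel superalloy: M = 11.4×10⁻³
  low-carbon steel: M = 5.18×10⁻³
  tungsten: M = 3.89×10⁻³
Highest index: nickel superalloy.

nickel superalloy, M = 11.4×10⁻³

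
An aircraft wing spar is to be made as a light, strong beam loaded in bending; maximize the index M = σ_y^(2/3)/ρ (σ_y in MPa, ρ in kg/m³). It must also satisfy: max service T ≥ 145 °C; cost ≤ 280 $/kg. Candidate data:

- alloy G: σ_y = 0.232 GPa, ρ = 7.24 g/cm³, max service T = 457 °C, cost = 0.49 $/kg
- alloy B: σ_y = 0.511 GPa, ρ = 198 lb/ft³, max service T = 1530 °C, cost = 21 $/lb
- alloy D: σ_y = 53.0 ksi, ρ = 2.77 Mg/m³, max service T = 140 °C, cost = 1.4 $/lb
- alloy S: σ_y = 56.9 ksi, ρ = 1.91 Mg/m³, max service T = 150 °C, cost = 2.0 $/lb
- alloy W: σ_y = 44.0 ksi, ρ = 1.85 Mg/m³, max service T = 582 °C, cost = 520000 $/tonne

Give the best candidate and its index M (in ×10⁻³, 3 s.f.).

alloy S, M = 28.1×10⁻³

Screen on constraints: max service T ≥ 145 °C; cost ≤ 280 $/kg. Survivors: alloy G, alloy B, alloy S.
After converting to SI:
  alloy G: σ_y = 232.0 MPa, ρ = 7240 kg/m³
  alloy B: σ_y = 511.0 MPa, ρ = 3172 kg/m³
  alloy S: σ_y = 392.3 MPa, ρ = 1910 kg/m³
  alloy S: M = 28.1×10⁻³
  alloy B: M = 20.2×10⁻³
  alloy G: M = 5.21×10⁻³
Highest index: alloy S.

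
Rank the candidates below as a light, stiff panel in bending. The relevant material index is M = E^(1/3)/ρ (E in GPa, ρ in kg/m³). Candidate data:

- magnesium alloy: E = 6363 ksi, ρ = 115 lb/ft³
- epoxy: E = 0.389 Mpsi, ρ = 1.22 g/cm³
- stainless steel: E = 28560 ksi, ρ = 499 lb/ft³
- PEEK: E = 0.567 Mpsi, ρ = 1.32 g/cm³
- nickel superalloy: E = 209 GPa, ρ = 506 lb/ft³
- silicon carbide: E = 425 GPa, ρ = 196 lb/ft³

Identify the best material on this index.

silicon carbide

Putting every candidate on a common basis:
  magnesium alloy: E = 43.87 GPa, ρ = 1842 kg/m³
  epoxy: E = 2.682 GPa, ρ = 1220 kg/m³
  stainless steel: E = 196.9 GPa, ρ = 7993 kg/m³
  PEEK: E = 3.909 GPa, ρ = 1320 kg/m³
  nickel superalloy: E = 209.0 GPa, ρ = 8105 kg/m³
  silicon carbide: E = 425.0 GPa, ρ = 3140 kg/m³
  silicon carbide: M = 2.39×10⁻³
  magnesium alloy: M = 1.91×10⁻³
  PEEK: M = 1.19×10⁻³
  epoxy: M = 1.14×10⁻³
  nickel superalloy: M = 0.732×10⁻³
  stainless steel: M = 0.728×10⁻³
Silicon carbide has the largest M.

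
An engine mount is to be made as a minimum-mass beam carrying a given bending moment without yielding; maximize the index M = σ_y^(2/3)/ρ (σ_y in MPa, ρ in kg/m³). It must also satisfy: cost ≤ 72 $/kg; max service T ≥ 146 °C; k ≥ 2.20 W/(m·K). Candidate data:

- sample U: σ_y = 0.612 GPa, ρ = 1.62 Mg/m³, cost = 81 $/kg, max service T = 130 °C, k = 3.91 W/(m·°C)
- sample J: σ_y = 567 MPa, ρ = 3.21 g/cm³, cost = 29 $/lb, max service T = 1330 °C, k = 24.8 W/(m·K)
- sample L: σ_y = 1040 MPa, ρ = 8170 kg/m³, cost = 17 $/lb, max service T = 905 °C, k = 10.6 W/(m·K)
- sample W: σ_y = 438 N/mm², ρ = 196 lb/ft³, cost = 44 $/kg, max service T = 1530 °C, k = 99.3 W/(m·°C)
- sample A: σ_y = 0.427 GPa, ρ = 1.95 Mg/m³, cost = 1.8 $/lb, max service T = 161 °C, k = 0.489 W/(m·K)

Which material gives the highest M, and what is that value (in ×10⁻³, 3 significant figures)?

sample J, M = 21.3×10⁻³

Screen on constraints: cost ≤ 72 $/kg; max service T ≥ 146 °C; k ≥ 2.20 W/(m·K). Survivors: sample J, sample L, sample W.
Normalizing units and computing the index:
  sample J: σ_y = 567.0 MPa, ρ = 3210 kg/m³
  sample L: σ_y = 1040 MPa, ρ = 8170 kg/m³
  sample W: σ_y = 438.0 MPa, ρ = 3140 kg/m³
  sample J: M = 21.3×10⁻³
  sample W: M = 18.4×10⁻³
  sample L: M = 12.6×10⁻³
Sample J ranks first.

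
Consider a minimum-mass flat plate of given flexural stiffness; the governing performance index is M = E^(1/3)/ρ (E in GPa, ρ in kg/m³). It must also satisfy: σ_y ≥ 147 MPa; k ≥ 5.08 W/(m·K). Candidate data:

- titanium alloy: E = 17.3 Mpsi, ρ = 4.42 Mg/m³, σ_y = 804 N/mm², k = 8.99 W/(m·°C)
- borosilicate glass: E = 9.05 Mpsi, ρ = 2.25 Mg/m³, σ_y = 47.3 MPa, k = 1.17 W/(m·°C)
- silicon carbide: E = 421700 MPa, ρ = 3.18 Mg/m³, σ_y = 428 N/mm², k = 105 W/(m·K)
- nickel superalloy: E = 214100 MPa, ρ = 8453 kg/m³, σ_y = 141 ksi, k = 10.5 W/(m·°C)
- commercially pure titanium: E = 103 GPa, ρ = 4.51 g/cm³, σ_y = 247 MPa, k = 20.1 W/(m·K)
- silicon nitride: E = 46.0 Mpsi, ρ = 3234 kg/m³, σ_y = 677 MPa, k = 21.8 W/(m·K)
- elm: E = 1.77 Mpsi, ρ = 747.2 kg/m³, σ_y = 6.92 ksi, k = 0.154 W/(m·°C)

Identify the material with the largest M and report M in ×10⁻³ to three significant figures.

Screen on constraints: σ_y ≥ 147 MPa; k ≥ 5.08 W/(m·K). Survivors: titanium alloy, silicon carbide, nickel superalloy, commercially pure titanium, silicon nitride.
In SI units:
  titanium alloy: E = 119.3 GPa, ρ = 4420 kg/m³
  silicon carbide: E = 421.7 GPa, ρ = 3180 kg/m³
  nickel superalloy: E = 214.1 GPa, ρ = 8453 kg/m³
  commercially pure titanium: E = 103.0 GPa, ρ = 4510 kg/m³
  silicon nitride: E = 317.2 GPa, ρ = 3234 kg/m³
  silicon carbide: M = 2.36×10⁻³
  silicon nitride: M = 2.11×10⁻³
  titanium alloy: M = 1.11×10⁻³
  commercially pure titanium: M = 1.04×10⁻³
  nickel superalloy: M = 0.708×10⁻³
Silicon carbide ranks first.

silicon carbide, M = 2.36×10⁻³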